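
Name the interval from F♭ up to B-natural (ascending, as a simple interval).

Counting letters F–G–A–B gives a fourth.
Fb→B = 7 semitones, 2 wider than the perfect fourth (5), so doubly augmented.

doubly augmented fourth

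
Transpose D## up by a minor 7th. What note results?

C##

D up a major seventh is C#, so the target letter is C.
From D##, a minor seventh is 10 semitones up: C##.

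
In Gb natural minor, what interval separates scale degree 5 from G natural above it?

Scale degree 5 of Gb natural minor is Db.
Db up to G: letters D→G make it a fourth; 6 semitones makes it augmented.

augmented fourth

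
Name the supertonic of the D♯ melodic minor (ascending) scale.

E#

Degree 2 takes the letter 1 step above D, which is E.
In melodic minor (ascending), degree 2 sits 2 semitones above the tonic. D# + 2 semitones is pitch class 5, spelled on E as E#.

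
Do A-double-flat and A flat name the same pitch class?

Two spellings are enharmonically equivalent only if they share a pitch class.
Here Abb → 7, Ab → 8; 7 ≠ 8, so they are not.

No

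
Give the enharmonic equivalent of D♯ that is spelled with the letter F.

Fbb

Plain F sits 2 semitones above D#, so on the letter F the same pitch needs a double flat: Fbb.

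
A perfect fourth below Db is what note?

Ab

D down a perfect fourth is A, so the target letter is A.
From Db, a perfect fourth is 5 semitones down: Ab.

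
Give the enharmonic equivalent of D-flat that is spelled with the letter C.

C#

Plain C sits 1 semitone below Db, so on the letter C the same pitch needs a sharp: C#.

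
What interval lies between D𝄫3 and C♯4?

Counting letters D–E–F–G–A–B–C gives a seventh.
Dbb→C# = 13 semitones, 2 wider than the major seventh (11), so doubly augmented.

doubly augmented seventh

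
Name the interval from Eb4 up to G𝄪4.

Counting letters E–F–G gives a third.
Eb→G## = 6 semitones, 2 wider than the major third (4), so doubly augmented.

doubly augmented third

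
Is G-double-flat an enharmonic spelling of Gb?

No

Gbb is pitch class 5; Gb is pitch class 6.
The pitch classes differ (5 vs. 6), so they are not enharmonic equivalents.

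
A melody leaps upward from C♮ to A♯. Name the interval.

augmented sixth

Counting letters C–D–E–F–G–A gives a sixth.
C→A# = 10 semitones, 1 wider than the major sixth (9), so augmented.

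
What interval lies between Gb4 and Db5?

Counting letters G–A–B–C–D gives a fifth.
Gb→Db = 7 semitones, exactly the perfect fifth.

perfect fifth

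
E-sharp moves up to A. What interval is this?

Counting letters E–F–G–A gives a fourth.
E#→A = 4 semitones, 1 narrower than the perfect fourth (5), so diminished.

diminished fourth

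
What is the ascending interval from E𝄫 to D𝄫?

minor seventh

The letter names run E→D, a span of 6 letter steps, so the interval is some kind of seventh.
Ebb to Dbb is 10 semitones. A major seventh is 11, so 10 makes it minor.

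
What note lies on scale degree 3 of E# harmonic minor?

G#

The E# harmonic minor scale runs E# F## G# A# B# C# D##.
Degree 3 is G#.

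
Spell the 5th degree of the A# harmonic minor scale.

E#

Degree 5 takes the letter 4 steps above A, which is E.
In harmonic minor, degree 5 sits 7 semitones above the tonic. A# + 7 semitones is pitch class 5, spelled on E as E#.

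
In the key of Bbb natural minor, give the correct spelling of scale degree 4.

Ebb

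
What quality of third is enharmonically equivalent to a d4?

major

A diminished fourth spans 4 semitones.
A third spanning 4 semitones is major (the major third is 4).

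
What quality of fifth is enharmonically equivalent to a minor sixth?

augmented

A minor sixth spans 8 semitones.
A fifth spanning 8 semitones is augmented (the perfect fifth is 7).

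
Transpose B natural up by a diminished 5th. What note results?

B up a perfect fifth is F#, so the target letter is F.
From B, a diminished fifth is 6 semitones up: F.

F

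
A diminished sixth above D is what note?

Bbb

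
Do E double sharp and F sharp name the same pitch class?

Yes

E## is pitch class 6; F# is pitch class 6.
All spellings map to pitch class 6, so they are enharmonically equivalent.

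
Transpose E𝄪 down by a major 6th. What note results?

A sixth below E lands on the letter G.
A major sixth spans 9 semitones, so E## moves to pitch class 9. On the letter G that is G##.

G##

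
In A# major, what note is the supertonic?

B#

Degree 2 takes the letter 1 step above A, which is B.
In major, degree 2 sits 2 semitones above the tonic. A# + 2 semitones is pitch class 0, spelled on B as B#.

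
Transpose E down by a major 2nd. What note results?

D

E down a major second is D, so the target letter is D.
From E, a major second is 2 semitones down: D.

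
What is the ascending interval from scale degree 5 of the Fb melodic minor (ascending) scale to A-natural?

Scale degree 5 of Fb melodic minor (ascending) is Cb.
Cb up to A: letters C→A make it a sixth; 10 semitones makes it augmented.

augmented sixth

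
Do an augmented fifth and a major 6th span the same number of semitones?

No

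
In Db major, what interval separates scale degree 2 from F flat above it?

minor second

Scale degree 2 of Db major is Eb.
Eb up to Fb: letters E→F make it a second; 1 semitone makes it minor.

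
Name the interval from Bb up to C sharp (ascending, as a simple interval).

Counting letters B–C gives a second.
Bb→C# = 3 semitones, 1 wider than the major second (2), so augmented.

augmented second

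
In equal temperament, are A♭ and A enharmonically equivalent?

Two spellings are enharmonically equivalent only if they share a pitch class.
Here Ab → 8, A → 9; 8 ≠ 9, so they are not.

No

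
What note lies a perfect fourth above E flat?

Ab

E up a perfect fourth is A, so the target letter is A.
From Eb, a perfect fourth is 5 semitones up: Ab.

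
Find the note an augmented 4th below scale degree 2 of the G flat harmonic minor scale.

Ebb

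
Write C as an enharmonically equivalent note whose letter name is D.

C is pitch class 0. The letter D alone is pitch class 2.
To reach pitch class 0 from D requires an offset of -2 semitones, i.e. double flat: Dbb.

Dbb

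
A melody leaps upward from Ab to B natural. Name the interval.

augmented second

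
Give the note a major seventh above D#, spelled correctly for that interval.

A seventh above D lands on the letter C.
A major seventh spans 11 semitones, so D# moves to pitch class 2. On the letter C that is C##.

C##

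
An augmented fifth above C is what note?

G#

A fifth above C lands on the letter G.
An augmented fifth spans 8 semitones, so C moves to pitch class 8. On the letter G that is G#.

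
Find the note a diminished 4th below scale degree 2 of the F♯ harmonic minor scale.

Scale degree 2 of F# harmonic minor is G#.
A diminished fourth (4 semitones) below G# lands on the letter D, giving D##.

D##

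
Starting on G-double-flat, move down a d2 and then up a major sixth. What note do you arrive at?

A diminished second down from Gbb is F (letter F, 0 semitones down).
A major sixth up from F is D (letter D, 9 semitones up).

D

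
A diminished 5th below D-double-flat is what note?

Gb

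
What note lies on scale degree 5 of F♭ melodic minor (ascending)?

The Fb melodic minor (ascending) scale runs Fb Gb Abb Bbb Cb Db Eb.
Degree 5 is Cb.

Cb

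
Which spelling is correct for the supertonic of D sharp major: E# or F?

E#

Each scale degree takes a distinct letter name. Degree 2 of a scale on D must use the letter E.
E# and F are enharmonically the same pitch, but only E# uses the letter E, so it is the correct spelling here.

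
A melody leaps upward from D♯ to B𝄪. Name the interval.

The letter names run D→B, a span of 5 letter steps, so the interval is some kind of sixth.
D# to B## is 10 semitones. A major sixth is 9, so 10 makes it augmented.

augmented sixth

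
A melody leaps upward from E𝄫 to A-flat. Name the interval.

augmented fourth

Counting letters E–F–G–A gives a fourth.
Ebb→Ab = 6 semitones, 1 wider than the perfect fourth (5), so augmented.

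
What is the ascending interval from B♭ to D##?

Counting letters B–C–D gives a third.
Bb→D## = 6 semitones, 2 wider than the major third (4), so doubly augmented.

doubly augmented third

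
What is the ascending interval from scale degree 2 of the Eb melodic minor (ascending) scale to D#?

Scale degree 2 of Eb melodic minor (ascending) is F.
F up to D#: letters F→D make it a sixth; 10 semitones makes it augmented.

augmented sixth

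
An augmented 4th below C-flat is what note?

Gbb

C down a perfect fourth is G, so the target letter is G.
From Cb, an augmented fourth is 6 semitones down: Gbb.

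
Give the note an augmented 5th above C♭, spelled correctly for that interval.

A fifth above C lands on the letter G.
An augmented fifth spans 8 semitones, so Cb moves to pitch class 7. On the letter G that is G.

G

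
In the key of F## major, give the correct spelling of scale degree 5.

C##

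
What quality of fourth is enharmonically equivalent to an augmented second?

An augmented second spans 3 semitones.
A fourth spanning 3 semitones is doubly diminished (the perfect fourth is 5).

doubly diminished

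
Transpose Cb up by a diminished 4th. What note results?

Fbb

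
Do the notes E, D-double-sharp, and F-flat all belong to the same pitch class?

E = pitch class 4 and D## = pitch class 4 and Fb = pitch class 4 — the same pitch class, so they are enharmonic equivalents.

Yes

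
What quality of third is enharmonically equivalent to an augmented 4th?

An augmented fourth spans 6 semitones.
A third spanning 6 semitones is doubly augmented (the major third is 4).

doubly augmented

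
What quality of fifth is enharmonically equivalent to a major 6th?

doubly augmented

A major sixth spans 9 semitones.
A fifth spanning 9 semitones is doubly augmented (the perfect fifth is 7).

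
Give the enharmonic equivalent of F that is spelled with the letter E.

E#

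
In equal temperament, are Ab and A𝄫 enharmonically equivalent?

No

Ab is pitch class 8; Abb is pitch class 7.
The pitch classes differ (8 vs. 7), so they are not enharmonic equivalents.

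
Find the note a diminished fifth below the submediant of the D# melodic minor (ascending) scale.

The submediant of D# melodic minor (ascending) is B#.
A diminished fifth (6 semitones) below B# lands on the letter E, giving E##.

E##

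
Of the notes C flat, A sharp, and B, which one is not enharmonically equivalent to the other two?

A#

In 12-tone equal temperament, enharmonic equivalents share a pitch class. Cb is pitch class 11; A# is pitch class 10; B is pitch class 11.
Cb and B share pitch class 11, while A# is pitch class 10.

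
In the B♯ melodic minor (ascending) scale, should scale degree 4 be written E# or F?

E#

Each scale degree takes a distinct letter name. Degree 4 of a scale on B must use the letter E.
E# and F are enharmonically the same pitch, but only E# uses the letter E, so it is the correct spelling here.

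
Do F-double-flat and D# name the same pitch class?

Yes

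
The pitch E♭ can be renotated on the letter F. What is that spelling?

Fbb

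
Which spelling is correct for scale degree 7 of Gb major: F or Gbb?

F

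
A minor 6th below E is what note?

G#

A sixth below E lands on the letter G.
A minor sixth spans 8 semitones, so E moves to pitch class 8. On the letter G that is G#.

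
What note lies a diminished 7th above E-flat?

Dbb

E up a major seventh is D#, so the target letter is D.
From Eb, a diminished seventh is 9 semitones up: Dbb.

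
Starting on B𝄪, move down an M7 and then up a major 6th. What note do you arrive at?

A major seventh down from B## is C## (letter C, 11 semitones down).
A major sixth up from C## is A## (letter A, 9 semitones up).

A##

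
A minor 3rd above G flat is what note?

Bbb

A third above G lands on the letter B.
A minor third spans 3 semitones, so Gb moves to pitch class 9. On the letter B that is Bbb.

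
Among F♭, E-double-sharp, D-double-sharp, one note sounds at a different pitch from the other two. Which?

E##

In 12-tone equal temperament, enharmonic equivalents share a pitch class. Fb is pitch class 4; E## is pitch class 6; D## is pitch class 4.
Fb and D## share pitch class 4, while E## is pitch class 6.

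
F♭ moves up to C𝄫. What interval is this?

diminished fifth

The letter names run F→C, a span of 4 letter steps, so the interval is some kind of fifth.
Fb to Cbb is 6 semitones. A perfect fifth is 7, so 6 makes it diminished.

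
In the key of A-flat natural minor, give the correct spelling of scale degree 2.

Bb

Degree 2 takes the letter 1 step above A, which is B.
In natural minor, degree 2 sits 2 semitones above the tonic. Ab + 2 semitones is pitch class 10, spelled on B as Bb.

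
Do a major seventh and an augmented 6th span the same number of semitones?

No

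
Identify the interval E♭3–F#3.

augmented second

Counting letters E–F gives a second.
Eb→F# = 3 semitones, 1 wider than the major second (2), so augmented.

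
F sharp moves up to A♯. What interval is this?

The letter names run F→A, a span of 2 letter steps, so the interval is some kind of third.
F# to A# is 4 semitones. A major third is 4, so 4 makes it major.

major third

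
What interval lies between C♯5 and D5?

The letter names run C→D, a span of 1 letter step, so the interval is some kind of second.
C# to D is 1 semitone. A major second is 2, so 1 makes it minor.

minor second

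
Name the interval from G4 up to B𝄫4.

The letter names run G→B, a span of 2 letter steps, so the interval is some kind of third.
G to Bbb is 2 semitones. A major third is 4, so 2 makes it diminished.

diminished third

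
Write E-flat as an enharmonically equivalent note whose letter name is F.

Eb is pitch class 3. The letter F alone is pitch class 5.
To reach pitch class 3 from F requires an offset of -2 semitones, i.e. double flat: Fbb.

Fbb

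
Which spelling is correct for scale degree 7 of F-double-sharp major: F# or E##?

Each scale degree takes a distinct letter name. Degree 7 of a scale on F must use the letter E.
E## and F# are enharmonically the same pitch, but only E## uses the letter E, so it is the correct spelling here.

E##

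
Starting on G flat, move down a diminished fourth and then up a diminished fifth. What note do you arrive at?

Ab

A diminished fourth down from Gb is D (letter D, 4 semitones down).
A diminished fifth up from D is Ab (letter A, 6 semitones up).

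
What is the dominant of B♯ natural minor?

F##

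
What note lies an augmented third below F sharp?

Db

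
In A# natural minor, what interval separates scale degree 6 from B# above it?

augmented fourth

Scale degree 6 of A# natural minor is F#.
F# up to B#: letters F→B make it a fourth; 6 semitones makes it augmented.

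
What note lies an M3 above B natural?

A third above B lands on the letter D.
A major third spans 4 semitones, so B moves to pitch class 3. On the letter D that is D#.

D#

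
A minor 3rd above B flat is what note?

A third above B lands on the letter D.
A minor third spans 3 semitones, so Bb moves to pitch class 1. On the letter D that is Db.

Db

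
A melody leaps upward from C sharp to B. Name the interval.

minor seventh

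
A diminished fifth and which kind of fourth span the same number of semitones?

augmented

A diminished fifth spans 6 semitones.
A fourth spanning 6 semitones is augmented (the perfect fourth is 5).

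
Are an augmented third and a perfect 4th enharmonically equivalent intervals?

An augmented third spans 5 semitones; a perfect fourth spans 5.
They are enharmonically equivalent.

Yes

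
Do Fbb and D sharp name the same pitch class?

Yes

Fbb = pitch class 3 and D# = pitch class 3 — the same pitch class, so they are enharmonic equivalents.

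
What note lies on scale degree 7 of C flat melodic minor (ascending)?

Bb

Degree 7 takes the letter 6 steps above C, which is B.
In melodic minor (ascending), degree 7 sits 11 semitones above the tonic. Cb + 11 semitones is pitch class 10, spelled on B as Bb.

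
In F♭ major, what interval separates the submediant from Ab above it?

perfect fifth

The submediant of Fb major is Db.
Db up to Ab: letters D→A make it a fifth; 7 semitones makes it perfect.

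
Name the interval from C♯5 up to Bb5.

The letter names run C→B, a span of 6 letter steps, so the interval is some kind of seventh.
C# to Bb is 9 semitones. A major seventh is 11, so 9 makes it diminished.

diminished seventh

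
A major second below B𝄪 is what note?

A##

B down a major second is A, so the target letter is A.
From B##, a major second is 2 semitones down: A##.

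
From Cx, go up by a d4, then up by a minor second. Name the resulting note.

A diminished fourth up from C## is F# (letter F, 4 semitones up).
A minor second up from F# is G (letter G, 1 semitone up).

G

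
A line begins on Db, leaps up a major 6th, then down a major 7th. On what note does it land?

A major sixth up from Db is Bb (letter B, 9 semitones up).
A major seventh down from Bb is Cb (letter C, 11 semitones down).

Cb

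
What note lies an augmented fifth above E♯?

B##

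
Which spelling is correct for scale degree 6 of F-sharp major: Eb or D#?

D#

Each scale degree takes a distinct letter name. Degree 6 of a scale on F must use the letter D.
D# and Eb are enharmonically the same pitch, but only D# uses the letter D, so it is the correct spelling here.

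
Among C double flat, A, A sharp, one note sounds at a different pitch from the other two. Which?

A

In 12-tone equal temperament, enharmonic equivalents share a pitch class. Cbb is pitch class 10; A is pitch class 9; A# is pitch class 10.
Cbb and A# share pitch class 10, while A is pitch class 9.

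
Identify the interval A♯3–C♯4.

Counting letters A–B–C gives a third.
A#→C# = 3 semitones, 1 narrower than the major third (4), so minor.

minor third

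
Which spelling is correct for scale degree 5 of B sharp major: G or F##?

Each scale degree takes a distinct letter name. Degree 5 of a scale on B must use the letter F.
F## and G are enharmonically the same pitch, but only F## uses the letter F, so it is the correct spelling here.

F##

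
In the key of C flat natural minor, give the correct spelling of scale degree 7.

Bbb

Degree 7 takes the letter 6 steps above C, which is B.
In natural minor, degree 7 sits 10 semitones above the tonic. Cb + 10 semitones is pitch class 9, spelled on B as Bbb.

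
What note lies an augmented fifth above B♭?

A fifth above B lands on the letter F.
An augmented fifth spans 8 semitones, so Bb moves to pitch class 6. On the letter F that is F#.

F#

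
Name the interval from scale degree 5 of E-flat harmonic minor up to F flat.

Scale degree 5 of Eb harmonic minor is Bb.
Bb up to Fb: letters B→F make it a fifth; 6 semitones makes it diminished.

diminished fifth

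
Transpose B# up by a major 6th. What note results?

B up a major sixth is G#, so the target letter is G.
From B#, a major sixth is 9 semitones up: G##.

G##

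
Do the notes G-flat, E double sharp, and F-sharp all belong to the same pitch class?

Yes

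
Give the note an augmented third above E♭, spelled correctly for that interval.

E up a major third is G#, so the target letter is G.
From Eb, an augmented third is 5 semitones up: G#.

G#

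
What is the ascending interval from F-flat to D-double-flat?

minor sixth

Counting letters F–G–A–B–C–D gives a sixth.
Fb→Dbb = 8 semitones, 1 narrower than the major sixth (9), so minor.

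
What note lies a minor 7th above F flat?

A seventh above F lands on the letter E.
A minor seventh spans 10 semitones, so Fb moves to pitch class 2. On the letter E that is Ebb.

Ebb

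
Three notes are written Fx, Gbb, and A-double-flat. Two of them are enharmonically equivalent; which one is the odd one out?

Gbb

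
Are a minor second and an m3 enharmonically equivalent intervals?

No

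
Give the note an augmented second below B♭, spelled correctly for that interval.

B down a major second is A, so the target letter is A.
From Bb, an augmented second is 3 semitones down: Abb.

Abb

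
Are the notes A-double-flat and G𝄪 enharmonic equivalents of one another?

Two spellings are enharmonically equivalent only if they share a pitch class.
Here Abb → 7, G## → 9; 7 ≠ 9, so they are not.

No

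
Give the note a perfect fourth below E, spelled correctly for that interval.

B

E down a perfect fourth is B, so the target letter is B.
From E, a perfect fourth is 5 semitones down: B.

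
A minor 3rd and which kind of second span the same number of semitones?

augmented

A minor third spans 3 semitones.
A second spanning 3 semitones is augmented (the major second is 2).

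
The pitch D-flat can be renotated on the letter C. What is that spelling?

Db is pitch class 1. The letter C alone is pitch class 0.
To reach pitch class 1 from C requires an offset of +1 semitone, i.e. sharp: C#.

C#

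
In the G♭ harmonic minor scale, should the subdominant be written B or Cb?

Each scale degree takes a distinct letter name. Degree 4 of a scale on G must use the letter C.
Cb and B are enharmonically the same pitch, but only Cb uses the letter C, so it is the correct spelling here.

Cb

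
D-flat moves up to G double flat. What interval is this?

diminished fourth

Counting letters D–E–F–G gives a fourth.
Db→Gbb = 4 semitones, 1 narrower than the perfect fourth (5), so diminished.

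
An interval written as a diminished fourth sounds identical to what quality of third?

A diminished fourth spans 4 semitones.
A third spanning 4 semitones is major (the major third is 4).

major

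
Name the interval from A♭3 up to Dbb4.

The letter names run A→D, a span of 3 letter steps, so the interval is some kind of fourth.
Ab to Dbb is 4 semitones. A perfect fourth is 5, so 4 makes it diminished.

diminished fourth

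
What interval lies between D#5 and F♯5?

minor third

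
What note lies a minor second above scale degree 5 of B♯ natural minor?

G#

Scale degree 5 of B# natural minor is F##.
A minor second (1 semitone) above F## lands on the letter G, giving G#.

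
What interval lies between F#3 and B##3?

doubly augmented fourth

The letter names run F→B, a span of 3 letter steps, so the interval is some kind of fourth.
F# to B## is 7 semitones. A perfect fourth is 5, so 7 makes it doubly augmented.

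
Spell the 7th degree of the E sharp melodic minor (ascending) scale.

D##

Degree 7 takes the letter 6 steps above E, which is D.
In melodic minor (ascending), degree 7 sits 11 semitones above the tonic. E# + 11 semitones is pitch class 4, spelled on D as D##.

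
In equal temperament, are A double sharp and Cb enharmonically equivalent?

Yes

A## = pitch class 11 and Cb = pitch class 11 — the same pitch class, so they are enharmonic equivalents.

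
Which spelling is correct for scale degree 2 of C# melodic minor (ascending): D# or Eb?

D#

Each scale degree takes a distinct letter name. Degree 2 of a scale on C must use the letter D.
D# and Eb are enharmonically the same pitch, but only D# uses the letter D, so it is the correct spelling here.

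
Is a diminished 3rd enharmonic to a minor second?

No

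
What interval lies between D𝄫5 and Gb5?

augmented fourth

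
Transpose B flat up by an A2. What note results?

A second above B lands on the letter C.
An augmented second spans 3 semitones, so Bb moves to pitch class 1. On the letter C that is C#.

C#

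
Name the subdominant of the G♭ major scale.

Degree 4 takes the letter 3 steps above G, which is C.
In major, degree 4 sits 5 semitones above the tonic. Gb + 5 semitones is pitch class 11, spelled on C as Cb.

Cb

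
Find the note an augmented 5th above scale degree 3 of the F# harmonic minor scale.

E#

Scale degree 3 of F# harmonic minor is A.
An augmented fifth (8 semitones) above A lands on the letter E, giving E#.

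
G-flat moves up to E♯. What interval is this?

Counting letters G–A–B–C–D–E gives a sixth.
Gb→E# = 11 semitones, 2 wider than the major sixth (9), so doubly augmented.

doubly augmented sixth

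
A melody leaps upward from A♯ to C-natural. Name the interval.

diminished third

Counting letters A–B–C gives a third.
A#→C = 2 semitones, 2 narrower than the major third (4), so diminished.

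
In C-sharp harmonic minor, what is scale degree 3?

E

Degree 3 takes the letter 2 steps above C, which is E.
In harmonic minor, degree 3 sits 3 semitones above the tonic. C# + 3 semitones is pitch class 4, spelled on E as E.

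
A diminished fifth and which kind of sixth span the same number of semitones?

A diminished fifth spans 6 semitones.
A sixth spanning 6 semitones is doubly diminished (the major sixth is 9).

doubly diminished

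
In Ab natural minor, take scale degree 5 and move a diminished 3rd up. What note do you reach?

Gbb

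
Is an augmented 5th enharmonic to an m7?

No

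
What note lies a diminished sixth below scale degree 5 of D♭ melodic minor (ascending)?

C#

Scale degree 5 of Db melodic minor (ascending) is Ab.
A diminished sixth (7 semitones) below Ab lands on the letter C, giving C#.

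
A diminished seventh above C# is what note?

C up a major seventh is B, so the target letter is B.
From C#, a diminished seventh is 9 semitones up: Bb.

Bb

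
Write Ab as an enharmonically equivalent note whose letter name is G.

Ab is pitch class 8. The letter G alone is pitch class 7.
To reach pitch class 8 from G requires an offset of +1 semitone, i.e. sharp: G#.

G#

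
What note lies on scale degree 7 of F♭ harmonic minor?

Degree 7 takes the letter 6 steps above F, which is E.
In harmonic minor, degree 7 sits 11 semitones above the tonic. Fb + 11 semitones is pitch class 3, spelled on E as Eb.

Eb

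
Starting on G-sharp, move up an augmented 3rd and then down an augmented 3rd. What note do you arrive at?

G#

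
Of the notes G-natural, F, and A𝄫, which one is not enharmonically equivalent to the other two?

F

In 12-tone equal temperament, enharmonic equivalents share a pitch class. G is pitch class 7; F is pitch class 5; Abb is pitch class 7.
G and Abb share pitch class 7, while F is pitch class 5.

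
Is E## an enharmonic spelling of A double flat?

E## is pitch class 6; Abb is pitch class 7.
The pitch classes differ (6 vs. 7), so they are not enharmonic equivalents.

No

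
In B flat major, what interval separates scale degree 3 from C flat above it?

diminished seventh

Scale degree 3 of Bb major is D.
D up to Cb: letters D→C make it a seventh; 9 semitones makes it diminished.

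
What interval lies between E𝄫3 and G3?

augmented third

The letter names run E→G, a span of 2 letter steps, so the interval is some kind of third.
Ebb to G is 5 semitones. A major third is 4, so 5 makes it augmented.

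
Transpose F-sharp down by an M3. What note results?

A third below F lands on the letter D.
A major third spans 4 semitones, so F# moves to pitch class 2. On the letter D that is D.

D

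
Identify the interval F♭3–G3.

Counting letters F–G gives a second.
Fb→G = 3 semitones, 1 wider than the major second (2), so augmented.

augmented second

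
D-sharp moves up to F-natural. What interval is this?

diminished third

Counting letters D–E–F gives a third.
D#→F = 2 semitones, 2 narrower than the major third (4), so diminished.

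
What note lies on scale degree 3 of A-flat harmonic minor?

Degree 3 takes the letter 2 steps above A, which is C.
In harmonic minor, degree 3 sits 3 semitones above the tonic. Ab + 3 semitones is pitch class 11, spelled on C as Cb.

Cb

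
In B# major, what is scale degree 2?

The B# major scale runs B# C## D## E# F## G## A##.
Degree 2 is C##.

C##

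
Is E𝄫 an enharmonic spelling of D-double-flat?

Two spellings are enharmonically equivalent only if they share a pitch class.
Here Ebb → 2, Dbb → 0; 0 ≠ 2, so they are not.

No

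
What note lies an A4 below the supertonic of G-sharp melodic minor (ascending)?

E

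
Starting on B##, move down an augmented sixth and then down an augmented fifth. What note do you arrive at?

An augmented sixth down from B## is D# (letter D, 10 semitones down).
An augmented fifth down from D# is G (letter G, 8 semitones down).

G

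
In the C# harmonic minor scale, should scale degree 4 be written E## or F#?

Each scale degree takes a distinct letter name. Degree 4 of a scale on C must use the letter F.
F# and E## are enharmonically the same pitch, but only F# uses the letter F, so it is the correct spelling here.

F#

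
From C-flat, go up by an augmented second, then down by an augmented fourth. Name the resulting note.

An augmented second up from Cb is D (letter D, 3 semitones up).
An augmented fourth down from D is Ab (letter A, 6 semitones down).

Ab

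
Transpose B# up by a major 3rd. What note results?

D##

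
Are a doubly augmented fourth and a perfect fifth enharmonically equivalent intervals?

Yes

A doubly augmented fourth spans 7 semitones; a perfect fifth spans 7.
They are enharmonically equivalent.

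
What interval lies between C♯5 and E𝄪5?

augmented third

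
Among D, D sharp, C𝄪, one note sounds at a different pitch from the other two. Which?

D#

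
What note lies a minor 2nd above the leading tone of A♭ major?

The leading tone of Ab major is G.
A minor second (1 semitone) above G lands on the letter A, giving Ab.

Ab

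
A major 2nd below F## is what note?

E#

F down a major second is Eb, so the target letter is E.
From F##, a major second is 2 semitones down: E#.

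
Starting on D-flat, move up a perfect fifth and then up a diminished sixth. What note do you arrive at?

Fbb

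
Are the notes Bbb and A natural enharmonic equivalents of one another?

Yes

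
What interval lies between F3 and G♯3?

Counting letters F–G gives a second.
F→G# = 3 semitones, 1 wider than the major second (2), so augmented.

augmented second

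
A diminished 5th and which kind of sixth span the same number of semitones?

A diminished fifth spans 6 semitones.
A sixth spanning 6 semitones is doubly diminished (the major sixth is 9).

doubly diminished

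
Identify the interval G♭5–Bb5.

Counting letters G–A–B gives a third.
Gb→Bb = 4 semitones, exactly the major third.

major third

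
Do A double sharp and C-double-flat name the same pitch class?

Two spellings are enharmonically equivalent only if they share a pitch class.
Here A## → 11, Cbb → 10; 10 ≠ 11, so they are not.

No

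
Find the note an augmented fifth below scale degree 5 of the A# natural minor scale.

A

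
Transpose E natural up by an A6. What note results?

C##

E up a major sixth is C#, so the target letter is C.
From E, an augmented sixth is 10 semitones up: C##.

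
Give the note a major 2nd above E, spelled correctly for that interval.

A second above E lands on the letter F.
A major second spans 2 semitones, so E moves to pitch class 6. On the letter F that is F#.

F#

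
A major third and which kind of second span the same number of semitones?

A major third spans 4 semitones.
A second spanning 4 semitones is doubly augmented (the major second is 2).

doubly augmented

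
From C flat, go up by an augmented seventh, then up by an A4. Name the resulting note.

E#

An augmented seventh up from Cb is B (letter B, 12 semitones up).
An augmented fourth up from B is E# (letter E, 6 semitones up).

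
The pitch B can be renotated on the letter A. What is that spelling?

Plain A sits 2 semitones below B, so on the letter A the same pitch needs a double sharp: A##.

A##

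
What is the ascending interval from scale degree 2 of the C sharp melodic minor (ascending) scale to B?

Scale degree 2 of C# melodic minor (ascending) is D#.
D# up to B: letters D→B make it a sixth; 8 semitones makes it minor.

minor sixth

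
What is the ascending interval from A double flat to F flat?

major sixth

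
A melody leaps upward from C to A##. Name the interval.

Counting letters C–D–E–F–G–A gives a sixth.
C→A## = 11 semitones, 2 wider than the major sixth (9), so doubly augmented.

doubly augmented sixth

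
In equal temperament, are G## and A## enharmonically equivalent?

Two spellings are enharmonically equivalent only if they share a pitch class.
Here G## → 9, A## → 11; 9 ≠ 11, so they are not.

No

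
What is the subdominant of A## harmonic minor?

D##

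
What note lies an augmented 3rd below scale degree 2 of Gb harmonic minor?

Fbb

Scale degree 2 of Gb harmonic minor is Ab.
An augmented third (5 semitones) below Ab lands on the letter F, giving Fbb.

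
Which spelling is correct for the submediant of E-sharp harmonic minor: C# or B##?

C#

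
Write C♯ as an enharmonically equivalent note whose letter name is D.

C# is pitch class 1. The letter D alone is pitch class 2.
To reach pitch class 1 from D requires an offset of -1 semitone, i.e. flat: Db.

Db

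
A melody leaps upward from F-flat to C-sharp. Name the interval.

Counting letters F–G–A–B–C gives a fifth.
Fb→C# = 9 semitones, 2 wider than the perfect fifth (7), so doubly augmented.

doubly augmented fifth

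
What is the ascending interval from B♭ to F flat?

diminished fifth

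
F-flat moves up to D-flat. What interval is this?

major sixth

The letter names run F→D, a span of 5 letter steps, so the interval is some kind of sixth.
Fb to Db is 9 semitones. A major sixth is 9, so 9 makes it major.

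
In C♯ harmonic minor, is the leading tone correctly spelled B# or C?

Each scale degree takes a distinct letter name. Degree 7 of a scale on C must use the letter B.
B# and C are enharmonically the same pitch, but only B# uses the letter B, so it is the correct spelling here.

B#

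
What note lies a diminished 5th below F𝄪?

F down a perfect fifth is Bb, so the target letter is B.
From F##, a diminished fifth is 6 semitones down: B##.

B##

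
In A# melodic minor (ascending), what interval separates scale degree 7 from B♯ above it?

minor third

Scale degree 7 of A# melodic minor (ascending) is G##.
G## up to B#: letters G→B make it a third; 3 semitones makes it minor.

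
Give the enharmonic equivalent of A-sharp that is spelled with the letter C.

A# is pitch class 10. The letter C alone is pitch class 0.
To reach pitch class 10 from C requires an offset of -2 semitones, i.e. double flat: Cbb.

Cbb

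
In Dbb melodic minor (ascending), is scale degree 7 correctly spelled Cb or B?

Each scale degree takes a distinct letter name. Degree 7 of a scale on D must use the letter C.
Cb and B are enharmonically the same pitch, but only Cb uses the letter C, so it is the correct spelling here.

Cb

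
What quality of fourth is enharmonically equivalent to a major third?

A major third spans 4 semitones.
A fourth spanning 4 semitones is diminished (the perfect fourth is 5).

diminished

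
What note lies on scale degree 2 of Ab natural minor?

Bb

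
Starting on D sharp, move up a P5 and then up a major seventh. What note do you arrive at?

G##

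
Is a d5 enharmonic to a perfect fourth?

No

A diminished fifth spans 6 semitones; a perfect fourth spans 5.
The spans differ, so they are not enharmonic equivalents.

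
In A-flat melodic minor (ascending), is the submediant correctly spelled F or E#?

Each scale degree takes a distinct letter name. Degree 6 of a scale on A must use the letter F.
F and E# are enharmonically the same pitch, but only F uses the letter F, so it is the correct spelling here.

F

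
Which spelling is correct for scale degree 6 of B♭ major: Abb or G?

G

Each scale degree takes a distinct letter name. Degree 6 of a scale on B must use the letter G.
G and Abb are enharmonically the same pitch, but only G uses the letter G, so it is the correct spelling here.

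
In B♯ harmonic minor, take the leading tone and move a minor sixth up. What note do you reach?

F##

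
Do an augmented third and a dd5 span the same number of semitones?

An augmented third spans 5 semitones; a doubly diminished fifth spans 5.
They are enharmonically equivalent.

Yes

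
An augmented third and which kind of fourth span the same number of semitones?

An augmented third spans 5 semitones.
A fourth spanning 5 semitones is perfect (the perfect fourth is 5).

perfect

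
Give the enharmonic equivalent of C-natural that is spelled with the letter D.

C is pitch class 0. The letter D alone is pitch class 2.
To reach pitch class 0 from D requires an offset of -2 semitones, i.e. double flat: Dbb.

Dbb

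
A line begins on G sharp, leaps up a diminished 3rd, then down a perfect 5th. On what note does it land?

Eb

A diminished third up from G# is Bb (letter B, 2 semitones up).
A perfect fifth down from Bb is Eb (letter E, 7 semitones down).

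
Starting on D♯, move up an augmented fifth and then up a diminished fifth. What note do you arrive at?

E#

An augmented fifth up from D# is A## (letter A, 8 semitones up).
A diminished fifth up from A## is E# (letter E, 6 semitones up).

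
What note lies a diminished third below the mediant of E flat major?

E#

The mediant of Eb major is G.
A diminished third (2 semitones) below G lands on the letter E, giving E#.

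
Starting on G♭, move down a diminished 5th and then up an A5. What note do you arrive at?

A diminished fifth down from Gb is C (letter C, 6 semitones down).
An augmented fifth up from C is G# (letter G, 8 semitones up).

G#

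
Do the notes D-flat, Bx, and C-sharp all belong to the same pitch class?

Yes

Db is pitch class 1; B## is pitch class 1; C# is pitch class 1.
All spellings map to pitch class 1, so they are enharmonically equivalent.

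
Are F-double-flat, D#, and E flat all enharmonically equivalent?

Fbb = pitch class 3 and D# = pitch class 3 and Eb = pitch class 3 — the same pitch class, so they are enharmonic equivalents.

Yes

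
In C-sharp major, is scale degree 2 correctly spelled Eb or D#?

D#

Each scale degree takes a distinct letter name. Degree 2 of a scale on C must use the letter D.
D# and Eb are enharmonically the same pitch, but only D# uses the letter D, so it is the correct spelling here.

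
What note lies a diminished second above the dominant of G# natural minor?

Eb

The dominant of G# natural minor is D#.
A diminished second (0 semitones) above D# lands on the letter E, giving Eb.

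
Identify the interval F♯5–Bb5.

The letter names run F→B, a span of 3 letter steps, so the interval is some kind of fourth.
F# to Bb is 4 semitones. A perfect fourth is 5, so 4 makes it diminished.

diminished fourth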